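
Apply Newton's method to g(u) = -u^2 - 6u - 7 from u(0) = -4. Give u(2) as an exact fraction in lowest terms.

-53/12

g'(u) = -2u - 6.
g(-4) = 1, g'(-4) = 2, so u(1) = (-4) - 1/2 = -9/2.
g(-9/2) = -1/4, g'(-9/2) = 3, so u(2) = (-9/2) - (-1/4)/3 = -53/12.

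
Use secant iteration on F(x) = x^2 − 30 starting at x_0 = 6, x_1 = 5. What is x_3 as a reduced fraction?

F(6) = 6, F(5) = −5. x_2 = 5 − (−5)·(5 − 6)/((−5) − 6) = 60/11.
F(5) = −5, F(60/11) = −30/121. x_3 = (60/11) − (−30/121)·((60/11) − 5)/((−30/121) − (−5)) = 126/23.

126/23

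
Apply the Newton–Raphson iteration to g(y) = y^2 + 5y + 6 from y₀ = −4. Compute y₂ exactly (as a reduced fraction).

g'(y) = 2y + 5.
g(−4) = 2, g'(−4) = −3, so y₁ = (−4) − 2/(−3) = −10/3.
g(−10/3) = 4/9, g'(−10/3) = −5/3, so y₂ = (−10/3) − (4/9)/(−5/3) = −46/15.

−46/15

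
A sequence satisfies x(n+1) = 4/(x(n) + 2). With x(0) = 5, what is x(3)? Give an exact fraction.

x(1) = 4/(5 + 2) = 4/7.
x(2) = 4/(4/7 + 2) = 14/9.
x(3) = 4/(14/9 + 2) = 9/8.

9/8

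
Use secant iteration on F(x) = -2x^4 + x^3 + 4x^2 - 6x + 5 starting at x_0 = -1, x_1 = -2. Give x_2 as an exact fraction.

F(-1) = 12, F(-2) = -7. x_2 = (-2) - (-7)·((-2) - (-1))/((-7) - 12) = -31/19.

-31/19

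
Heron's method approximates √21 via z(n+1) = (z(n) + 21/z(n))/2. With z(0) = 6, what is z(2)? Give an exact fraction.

z(1) = (6 + 21/6)/2 = 19/4.
z(2) = (19/4 + 21/(19/4))/2 = 697/152.

697/152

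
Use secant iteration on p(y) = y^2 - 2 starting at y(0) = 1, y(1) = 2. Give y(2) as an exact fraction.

p(1) = -1, p(2) = 2. y(2) = 2 - 2·(2 - 1)/(2 - (-1)) = 4/3.

4/3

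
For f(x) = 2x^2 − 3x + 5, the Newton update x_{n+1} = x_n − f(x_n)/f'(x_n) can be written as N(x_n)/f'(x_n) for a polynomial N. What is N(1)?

−3

f'(x) = 4x − 3.
N(x) = x·f'(x) − f(x) = x·(4x − 3) − (2x^2 − 3x + 5) = 2x^2 − 5.
N(1) = −3.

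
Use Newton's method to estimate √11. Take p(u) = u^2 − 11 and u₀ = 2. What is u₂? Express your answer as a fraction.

p'(u) = 2u.
p(2) = −7, p'(2) = 4, so u₁ = 2 − (−7)/4 = 15/4.
p(15/4) = 49/16, p'(15/4) = 15/2, so u₂ = (15/4) − (49/16)/(15/2) = 401/120.

401/120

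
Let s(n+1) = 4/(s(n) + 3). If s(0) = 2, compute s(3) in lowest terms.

s(1) = 4/(2 + 3) = 4/5.
s(2) = 4/(4/5 + 3) = 20/19.
s(3) = 4/(20/19 + 3) = 76/77.

76/77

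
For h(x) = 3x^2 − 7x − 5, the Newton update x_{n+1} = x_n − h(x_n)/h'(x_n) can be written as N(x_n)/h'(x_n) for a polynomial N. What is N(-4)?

53

h'(x) = 6x − 7.
N(x) = x·h'(x) − h(x) = x·(6x − 7) − (3x^2 − 7x − 5) = 3x^2 + 5.
N(-4) = 53.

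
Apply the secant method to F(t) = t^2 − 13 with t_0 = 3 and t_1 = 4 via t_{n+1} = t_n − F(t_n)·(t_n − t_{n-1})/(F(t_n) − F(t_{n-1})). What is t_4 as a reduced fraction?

4799/1331

F(3) = −4, F(4) = 3. t_2 = 4 − 3·(4 − 3)/(3 − (−4)) = 25/7.
F(4) = 3, F(25/7) = −12/49. t_3 = (25/7) − (−12/49)·((25/7) − 4)/((−12/49) − 3) = 191/53.
F(25/7) = −12/49, F(191/53) = −36/2809. t_4 = (191/53) − (−36/2809)·((191/53) − (25/7))/((−36/2809) − (−12/49)) = 4799/1331.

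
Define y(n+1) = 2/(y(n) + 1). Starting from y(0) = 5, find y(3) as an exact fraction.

y(1) = 2/(5 + 1) = 1/3.
y(2) = 2/(1/3 + 1) = 3/2.
y(3) = 2/(3/2 + 1) = 4/5.

4/5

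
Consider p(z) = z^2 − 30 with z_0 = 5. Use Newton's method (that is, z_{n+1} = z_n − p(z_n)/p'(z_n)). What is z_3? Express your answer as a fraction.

116161/21208

p'(z) = 2z.
p(5) = −5, p'(5) = 10, so z_1 = 5 − (−5)/10 = 11/2.
p(11/2) = 1/4, p'(11/2) = 11, so z_2 = (11/2) − (1/4)/11 = 241/44.
p(241/44) = 1/1936, p'(241/44) = 241/22, so z_3 = (241/44) − (1/1936)/(241/22) = 116161/21208.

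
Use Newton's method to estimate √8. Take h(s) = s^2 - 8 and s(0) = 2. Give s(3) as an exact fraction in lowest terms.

h'(s) = 2s.
h(2) = -4, h'(2) = 4, so s(1) = 2 - (-4)/4 = 3.
h(3) = 1, h'(3) = 6, so s(2) = 3 - 1/6 = 17/6.
h(17/6) = 1/36, h'(17/6) = 17/3, so s(3) = (17/6) - (1/36)/(17/3) = 577/204.

577/204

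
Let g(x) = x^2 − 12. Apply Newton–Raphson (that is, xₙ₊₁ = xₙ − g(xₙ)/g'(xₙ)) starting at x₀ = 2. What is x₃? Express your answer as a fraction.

97/28

g'(x) = 2x.
g(2) = −8, g'(2) = 4, so x₁ = 2 − (−8)/4 = 4.
g(4) = 4, g'(4) = 8, so x₂ = 4 − 4/8 = 7/2.
g(7/2) = 1/4, g'(7/2) = 7, so x₃ = (7/2) − (1/4)/7 = 97/28.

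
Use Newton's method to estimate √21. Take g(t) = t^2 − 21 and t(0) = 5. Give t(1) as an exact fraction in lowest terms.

g'(t) = 2t.
g(5) = 4, g'(5) = 10, so t(1) = 5 − 4/10 = 23/5.

23/5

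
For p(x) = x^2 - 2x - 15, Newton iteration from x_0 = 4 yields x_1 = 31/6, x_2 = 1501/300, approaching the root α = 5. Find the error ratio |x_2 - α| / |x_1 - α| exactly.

1/50

x_1 - α = 31/6 - 5 = 1/6, so |x_1 - α| = 1/6.
x_2 - α = 1501/300 - 5 = 1/300, so |x_2 - α| = 1/300.
Ratio = (1/300) / (1/6) = 1/50.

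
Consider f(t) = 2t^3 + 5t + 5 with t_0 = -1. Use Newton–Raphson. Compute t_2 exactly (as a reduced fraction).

f'(t) = 6t^2 + 5.
f(-1) = -2, f'(-1) = 11, so t_1 = (-1) - (-2)/11 = -9/11.
f(-9/11) = -248/1331, f'(-9/11) = 1091/121, so t_2 = (-9/11) - (-248/1331)/(1091/121) = -9571/12001.

-9571/12001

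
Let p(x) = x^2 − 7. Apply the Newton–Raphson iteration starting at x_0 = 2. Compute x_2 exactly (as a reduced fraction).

233/88

p'(x) = 2x.
p(2) = −3, p'(2) = 4, so x_1 = 2 − (−3)/4 = 11/4.
p(11/4) = 9/16, p'(11/4) = 11/2, so x_2 = (11/4) − (9/16)/(11/2) = 233/88.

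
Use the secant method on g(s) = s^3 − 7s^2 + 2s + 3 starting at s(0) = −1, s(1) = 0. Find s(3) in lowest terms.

−300/419

g(−1) = −7, g(0) = 3. s(2) = 0 − 3·(0 − (−1))/(3 − (−7)) = −3/10.
g(0) = 3, g(−3/10) = 1743/1000. s(3) = (−3/10) − (1743/1000)·((−3/10) − 0)/((1743/1000) − 3) = −300/419.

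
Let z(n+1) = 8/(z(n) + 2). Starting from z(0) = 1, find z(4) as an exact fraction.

52/27

z(1) = 8/(1 + 2) = 8/3.
z(2) = 8/(8/3 + 2) = 12/7.
z(3) = 8/(12/7 + 2) = 28/13.
z(4) = 8/(28/13 + 2) = 52/27.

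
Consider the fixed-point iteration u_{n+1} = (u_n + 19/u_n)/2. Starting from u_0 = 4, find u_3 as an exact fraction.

11916881/2733920

u_1 = (4 + 19/4)/2 = 35/8.
u_2 = (35/8 + 19/(35/8))/2 = 2441/560.
u_3 = (2441/560 + 19/(2441/560))/2 = 11916881/2733920.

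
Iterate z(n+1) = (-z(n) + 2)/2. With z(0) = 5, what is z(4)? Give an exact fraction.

z(1) = (-5 + 2)/2 = -3/2.
z(2) = (-(-3/2) + 2)/2 = 7/4.
z(3) = (-(7/4) + 2)/2 = 1/8.
z(4) = (-(1/8) + 2)/2 = 15/16.

15/16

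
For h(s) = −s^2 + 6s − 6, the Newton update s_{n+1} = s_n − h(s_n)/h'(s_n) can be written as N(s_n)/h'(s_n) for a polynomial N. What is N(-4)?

−10

h'(s) = −2s + 6.
N(s) = s·h'(s) − h(s) = s·(−2s + 6) − (−s^2 + 6s − 6) = −s^2 + 6.
N(-4) = −10.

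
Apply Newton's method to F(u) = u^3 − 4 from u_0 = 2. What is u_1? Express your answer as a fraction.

F'(u) = 3u^2.
F(2) = 4, F'(2) = 12, so u_1 = 2 − 4/12 = 5/3.

5/3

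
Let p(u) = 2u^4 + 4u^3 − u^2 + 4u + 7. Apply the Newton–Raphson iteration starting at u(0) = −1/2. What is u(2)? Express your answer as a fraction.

p'(u) = 8u^3 + 12u^2 − 2u + 4.
p(−1/2) = 35/8, p'(−1/2) = 7, so u(1) = (−1/2) − (35/8)/7 = −9/8.
p(−9/8) = −2575/2048, p'(−9/8) = 643/64, so u(2) = (−9/8) − (−2575/2048)/(643/64) = −20573/20576.

−20573/20576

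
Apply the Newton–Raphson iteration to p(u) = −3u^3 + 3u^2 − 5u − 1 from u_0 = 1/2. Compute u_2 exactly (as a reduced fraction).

−6113/33949

p'(u) = −9u^2 + 6u − 5.
p(1/2) = −25/8, p'(1/2) = −17/4, so u_1 = (1/2) − (−25/8)/(−17/4) = −4/17.
p(−4/17) = 1875/4913, p'(−4/17) = −1997/289, so u_2 = (−4/17) − (1875/4913)/(−1997/289) = −6113/33949.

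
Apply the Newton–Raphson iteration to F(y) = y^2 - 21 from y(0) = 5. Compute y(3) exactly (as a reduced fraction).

277727/60605

F'(y) = 2y.
F(5) = 4, F'(5) = 10, so y(1) = 5 - 4/10 = 23/5.
F(23/5) = 4/25, F'(23/5) = 46/5, so y(2) = (23/5) - (4/25)/(46/5) = 527/115.
F(527/115) = 4/13225, F'(527/115) = 1054/115, so y(3) = (527/115) - (4/13225)/(1054/115) = 277727/60605.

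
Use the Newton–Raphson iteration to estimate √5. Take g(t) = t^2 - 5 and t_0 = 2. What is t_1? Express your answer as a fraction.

g'(t) = 2t.
g(2) = -1, g'(2) = 4, so t_1 = 2 - (-1)/4 = 9/4.

9/4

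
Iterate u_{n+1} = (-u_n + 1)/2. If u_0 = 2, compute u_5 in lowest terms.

u_1 = (-2 + 1)/2 = -1/2.
u_2 = (-(-1/2) + 1)/2 = 3/4.
u_3 = (-(3/4) + 1)/2 = 1/8.
u_4 = (-(1/8) + 1)/2 = 7/16.
u_5 = (-(7/16) + 1)/2 = 9/32.

9/32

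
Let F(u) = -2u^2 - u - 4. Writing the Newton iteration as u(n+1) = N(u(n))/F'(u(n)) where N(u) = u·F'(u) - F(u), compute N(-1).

F'(u) = -4u - 1.
N(u) = u·F'(u) - F(u) = u·(-4u - 1) - (-2u^2 - u - 4) = -2u^2 + 4.
N(-1) = 2.

2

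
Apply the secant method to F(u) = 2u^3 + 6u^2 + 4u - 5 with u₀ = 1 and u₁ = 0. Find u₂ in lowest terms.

F(1) = 7, F(0) = -5. u₂ = 0 - (-5)·(0 - 1)/((-5) - 7) = 5/12.

5/12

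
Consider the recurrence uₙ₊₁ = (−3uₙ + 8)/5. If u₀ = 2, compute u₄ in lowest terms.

706/625

u₁ = (−3·2 + 8)/5 = 2/5.
u₂ = (−3·(2/5) + 8)/5 = 34/25.
u₃ = (−3·(34/25) + 8)/5 = 98/125.
u₄ = (−3·(98/125) + 8)/5 = 706/625.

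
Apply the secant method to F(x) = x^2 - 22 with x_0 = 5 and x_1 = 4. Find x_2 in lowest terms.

F(5) = 3, F(4) = -6. x_2 = 4 - (-6)·(4 - 5)/((-6) - 3) = 14/3.

14/3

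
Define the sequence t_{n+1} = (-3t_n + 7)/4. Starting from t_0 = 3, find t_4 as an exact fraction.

t_1 = (-3·3 + 7)/4 = -1/2.
t_2 = (-3·(-1/2) + 7)/4 = 17/8.
t_3 = (-3·(17/8) + 7)/4 = 5/32.
t_4 = (-3·(5/32) + 7)/4 = 209/128.

209/128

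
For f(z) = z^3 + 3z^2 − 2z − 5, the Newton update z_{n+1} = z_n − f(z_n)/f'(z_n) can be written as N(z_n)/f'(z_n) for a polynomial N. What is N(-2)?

1

f'(z) = 3z^2 + 6z − 2.
N(z) = z·f'(z) − f(z) = z·(3z^2 + 6z − 2) − (z^3 + 3z^2 − 2z − 5) = 2z^3 + 3z^2 + 5.
N(-2) = 1.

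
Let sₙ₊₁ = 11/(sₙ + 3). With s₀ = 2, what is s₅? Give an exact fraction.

7535/3518

s₁ = 11/(2 + 3) = 11/5.
s₂ = 11/(11/5 + 3) = 55/26.
s₃ = 11/(55/26 + 3) = 286/133.
s₄ = 11/(286/133 + 3) = 1463/685.
s₅ = 11/(1463/685 + 3) = 7535/3518.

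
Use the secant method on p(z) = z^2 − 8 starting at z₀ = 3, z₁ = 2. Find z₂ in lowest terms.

14/5

p(3) = 1, p(2) = −4. z₂ = 2 − (−4)·(2 − 3)/((−4) − 1) = 14/5.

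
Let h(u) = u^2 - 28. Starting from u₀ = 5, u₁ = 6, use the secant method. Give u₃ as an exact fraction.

164/31

h(5) = -3, h(6) = 8. u₂ = 6 - 8·(6 - 5)/(8 - (-3)) = 58/11.
h(6) = 8, h(58/11) = -24/121. u₃ = (58/11) - (-24/121)·((58/11) - 6)/((-24/121) - 8) = 164/31.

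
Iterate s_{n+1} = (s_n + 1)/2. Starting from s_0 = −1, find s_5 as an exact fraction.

s_1 = ((−1) + 1)/2 = 0.
s_2 = (0 + 1)/2 = 1/2.
s_3 = ((1/2) + 1)/2 = 3/4.
s_4 = ((3/4) + 1)/2 = 7/8.
s_5 = ((7/8) + 1)/2 = 15/16.

15/16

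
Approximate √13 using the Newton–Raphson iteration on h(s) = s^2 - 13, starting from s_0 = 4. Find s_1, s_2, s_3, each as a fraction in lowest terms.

h'(s) = 2s.
h(4) = 3, h'(4) = 8, so s_1 = 4 - 3/8 = 29/8.
h(29/8) = 9/64, h'(29/8) = 29/4, so s_2 = (29/8) - (9/64)/(29/4) = 1673/464.
h(1673/464) = 81/215296, h'(1673/464) = 1673/232, so s_3 = (1673/464) - (81/215296)/(1673/232) = 5597777/1552544.

s_1 = 29/8, s_2 = 1673/464, s_3 = 5597777/1552544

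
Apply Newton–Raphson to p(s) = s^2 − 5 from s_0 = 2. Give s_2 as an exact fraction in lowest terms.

161/72

p'(s) = 2s.
p(2) = −1, p'(2) = 4, so s_1 = 2 − (−1)/4 = 9/4.
p(9/4) = 1/16, p'(9/4) = 9/2, so s_2 = (9/4) − (1/16)/(9/2) = 161/72.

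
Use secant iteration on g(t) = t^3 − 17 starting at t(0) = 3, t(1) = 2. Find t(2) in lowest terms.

47/19

g(3) = 10, g(2) = −9. t(2) = 2 − (−9)·(2 − 3)/((−9) − 10) = 47/19.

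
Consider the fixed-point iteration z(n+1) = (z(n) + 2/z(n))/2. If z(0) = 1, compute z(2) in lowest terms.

17/12

z(1) = (1 + 2/1)/2 = 3/2.
z(2) = (3/2 + 2/(3/2))/2 = 17/12.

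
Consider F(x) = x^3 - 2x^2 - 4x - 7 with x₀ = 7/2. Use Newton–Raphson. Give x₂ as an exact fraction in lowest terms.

F'(x) = 3x^2 - 4x - 4.
F(7/2) = -21/8, F'(7/2) = 75/4, so x₁ = (7/2) - (-21/8)/(75/4) = 91/25.
F(91/25) = 2646/15625, F'(91/25) = 13243/625, so x₂ = (91/25) - (2646/15625)/(13243/625) = 1202467/331075.

1202467/331075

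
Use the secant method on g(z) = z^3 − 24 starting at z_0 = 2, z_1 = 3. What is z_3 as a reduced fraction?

8882/3081

g(2) = −16, g(3) = 3. z_2 = 3 − 3·(3 − 2)/(3 − (−16)) = 54/19.
g(3) = 3, g(54/19) = −7152/6859. z_3 = (54/19) − (−7152/6859)·((54/19) − 3)/((−7152/6859) − 3) = 8882/3081.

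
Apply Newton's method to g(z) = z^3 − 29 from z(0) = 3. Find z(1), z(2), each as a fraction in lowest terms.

z(1) = 83/27, z(2) = 1714381/558009

g'(z) = 3z^2.
g(3) = −2, g'(3) = 27, so z(1) = 3 − (−2)/27 = 83/27.
g(83/27) = 980/19683, g'(83/27) = 6889/243, so z(2) = (83/27) − (980/19683)/(6889/243) = 1714381/558009.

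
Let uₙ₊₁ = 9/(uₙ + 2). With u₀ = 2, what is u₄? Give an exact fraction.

630/293

u₁ = 9/(2 + 2) = 9/4.
u₂ = 9/(9/4 + 2) = 36/17.
u₃ = 9/(36/17 + 2) = 153/70.
u₄ = 9/(153/70 + 2) = 630/293.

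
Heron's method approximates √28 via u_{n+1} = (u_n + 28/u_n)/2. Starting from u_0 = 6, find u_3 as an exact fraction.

32257/6096

u_1 = (6 + 28/6)/2 = 16/3.
u_2 = (16/3 + 28/(16/3))/2 = 127/24.
u_3 = (127/24 + 28/(127/24))/2 = 32257/6096.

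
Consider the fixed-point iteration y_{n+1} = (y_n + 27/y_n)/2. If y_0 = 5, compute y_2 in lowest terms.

y_1 = (5 + 27/5)/2 = 26/5.
y_2 = (26/5 + 27/(26/5))/2 = 1351/260.

1351/260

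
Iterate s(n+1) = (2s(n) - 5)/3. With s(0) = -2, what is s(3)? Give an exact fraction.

-37/9

s(1) = (2·(-2) - 5)/3 = -3.
s(2) = (2·(-3) - 5)/3 = -11/3.
s(3) = (2·(-11/3) - 5)/3 = -37/9.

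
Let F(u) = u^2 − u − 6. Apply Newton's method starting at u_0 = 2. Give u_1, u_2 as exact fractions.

F'(u) = 2u − 1.
F(2) = −4, F'(2) = 3, so u_1 = 2 − (−4)/3 = 10/3.
F(10/3) = 16/9, F'(10/3) = 17/3, so u_2 = (10/3) − (16/9)/(17/3) = 154/51.

u_1 = 10/3, u_2 = 154/51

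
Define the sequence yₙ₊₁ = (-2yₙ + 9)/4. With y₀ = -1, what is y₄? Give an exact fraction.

43/32

y₁ = (-2·(-1) + 9)/4 = 11/4.
y₂ = (-2·(11/4) + 9)/4 = 7/8.
y₃ = (-2·(7/8) + 9)/4 = 29/16.
y₄ = (-2·(29/16) + 9)/4 = 43/32.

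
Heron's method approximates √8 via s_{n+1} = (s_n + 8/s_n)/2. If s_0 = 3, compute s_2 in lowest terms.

577/204

s_1 = (3 + 8/3)/2 = 17/6.
s_2 = (17/6 + 8/(17/6))/2 = 577/204.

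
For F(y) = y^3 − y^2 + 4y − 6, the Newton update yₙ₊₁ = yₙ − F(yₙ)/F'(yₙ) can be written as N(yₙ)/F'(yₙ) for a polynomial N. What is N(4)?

118

F'(y) = 3y^2 − 2y + 4.
N(y) = y·F'(y) − F(y) = y·(3y^2 − 2y + 4) − (y^3 − y^2 + 4y − 6) = 2y^3 − y^2 + 6.
N(4) = 118.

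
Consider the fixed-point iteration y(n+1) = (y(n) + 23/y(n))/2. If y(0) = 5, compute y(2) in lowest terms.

1151/240

y(1) = (5 + 23/5)/2 = 24/5.
y(2) = (24/5 + 23/(24/5))/2 = 1151/240.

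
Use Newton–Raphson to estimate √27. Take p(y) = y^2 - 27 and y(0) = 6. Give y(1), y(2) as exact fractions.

p'(y) = 2y.
p(6) = 9, p'(6) = 12, so y(1) = 6 - 9/12 = 21/4.
p(21/4) = 9/16, p'(21/4) = 21/2, so y(2) = (21/4) - (9/16)/(21/2) = 291/56.

y(1) = 21/4, y(2) = 291/56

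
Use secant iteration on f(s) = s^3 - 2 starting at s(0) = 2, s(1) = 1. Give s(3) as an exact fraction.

218/169

f(2) = 6, f(1) = -1. s(2) = 1 - (-1)·(1 - 2)/((-1) - 6) = 8/7.
f(1) = -1, f(8/7) = -174/343. s(3) = (8/7) - (-174/343)·((8/7) - 1)/((-174/343) - (-1)) = 218/169.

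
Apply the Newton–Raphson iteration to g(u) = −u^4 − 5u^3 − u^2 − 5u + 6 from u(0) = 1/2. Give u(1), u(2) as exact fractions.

g'(u) = −4u^3 − 15u^2 − 2u − 5.
g(1/2) = 41/16, g'(1/2) = −41/4, so u(1) = (1/2) − (41/16)/(−41/4) = 3/4.
g(3/4) = −189/256, g'(3/4) = −133/8, so u(2) = (3/4) − (−189/256)/(−133/8) = 429/608.

u(1) = 3/4, u(2) = 429/608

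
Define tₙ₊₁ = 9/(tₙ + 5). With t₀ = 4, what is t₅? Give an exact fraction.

t₁ = 9/(4 + 5) = 1.
t₂ = 9/(1 + 5) = 3/2.
t₃ = 9/(3/2 + 5) = 18/13.
t₄ = 9/(18/13 + 5) = 117/83.
t₅ = 9/(117/83 + 5) = 747/532.

747/532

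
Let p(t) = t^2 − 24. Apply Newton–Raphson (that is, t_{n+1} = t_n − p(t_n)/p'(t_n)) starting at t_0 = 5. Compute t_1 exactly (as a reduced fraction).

p'(t) = 2t.
p(5) = 1, p'(5) = 10, so t_1 = 5 − 1/10 = 49/10.

49/10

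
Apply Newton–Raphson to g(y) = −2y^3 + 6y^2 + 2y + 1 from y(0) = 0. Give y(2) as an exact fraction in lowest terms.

−2/11

g'(y) = −6y^2 + 12y + 2.
g(0) = 1, g'(0) = 2, so y(1) = 0 − 1/2 = −1/2.
g(−1/2) = 7/4, g'(−1/2) = −11/2, so y(2) = (−1/2) − (7/4)/(−11/2) = −2/11.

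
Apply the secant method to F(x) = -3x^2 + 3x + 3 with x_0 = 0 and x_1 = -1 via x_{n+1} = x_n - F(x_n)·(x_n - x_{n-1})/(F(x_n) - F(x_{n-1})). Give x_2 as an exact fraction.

F(0) = 3, F(-1) = -3. x_2 = (-1) - (-3)·((-1) - 0)/((-3) - 3) = -1/2.

-1/2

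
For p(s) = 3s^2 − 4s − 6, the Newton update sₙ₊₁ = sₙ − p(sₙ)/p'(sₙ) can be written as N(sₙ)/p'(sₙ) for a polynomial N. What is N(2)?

18

p'(s) = 6s − 4.
N(s) = s·p'(s) − p(s) = s·(6s − 4) − (3s^2 − 4s − 6) = 3s^2 + 6.
N(2) = 18.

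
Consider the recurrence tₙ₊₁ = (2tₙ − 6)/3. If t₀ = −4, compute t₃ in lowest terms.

−146/27

t₁ = (2·(−4) − 6)/3 = −14/3.
t₂ = (2·(−14/3) − 6)/3 = −46/9.
t₃ = (2·(−46/9) − 6)/3 = −146/27.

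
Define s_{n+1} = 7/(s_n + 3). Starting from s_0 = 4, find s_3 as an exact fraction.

s_1 = 7/(4 + 3) = 1.
s_2 = 7/(1 + 3) = 7/4.
s_3 = 7/(7/4 + 3) = 28/19.

28/19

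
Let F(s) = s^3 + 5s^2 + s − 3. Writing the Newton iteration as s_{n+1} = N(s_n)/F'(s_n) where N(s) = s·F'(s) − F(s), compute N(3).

102

F'(s) = 3s^2 + 10s + 1.
N(s) = s·F'(s) − F(s) = s·(3s^2 + 10s + 1) − (s^3 + 5s^2 + s − 3) = 2s^3 + 5s^2 + 3.
N(3) = 102.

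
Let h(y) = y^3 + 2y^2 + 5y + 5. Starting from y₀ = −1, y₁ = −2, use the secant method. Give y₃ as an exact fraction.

−278/229

h(−1) = 1, h(−2) = −5. y₂ = (−2) − (−5)·((−2) − (−1))/((−5) − 1) = −7/6.
h(−2) = −5, h(−7/6) = 65/216. y₃ = (−7/6) − (65/216)·((−7/6) − (−2))/((65/216) − (−5)) = −278/229.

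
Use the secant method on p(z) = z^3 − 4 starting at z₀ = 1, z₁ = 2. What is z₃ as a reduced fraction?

p(1) = −3, p(2) = 4. z₂ = 2 − 4·(2 − 1)/(4 − (−3)) = 10/7.
p(2) = 4, p(10/7) = −372/343. z₃ = (10/7) − (−372/343)·((10/7) − 2)/((−372/343) − 4) = 169/109.

169/109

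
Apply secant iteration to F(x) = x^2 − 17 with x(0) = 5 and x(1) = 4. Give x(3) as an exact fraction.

301/73

F(5) = 8, F(4) = −1. x(2) = 4 − (−1)·(4 − 5)/((−1) − 8) = 37/9.
F(4) = −1, F(37/9) = −8/81. x(3) = (37/9) − (−8/81)·((37/9) − 4)/((−8/81) − (−1)) = 301/73.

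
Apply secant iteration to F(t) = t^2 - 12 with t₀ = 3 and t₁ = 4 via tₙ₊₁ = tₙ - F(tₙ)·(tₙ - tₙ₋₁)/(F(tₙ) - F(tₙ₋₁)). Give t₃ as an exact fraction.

45/13

F(3) = -3, F(4) = 4. t₂ = 4 - 4·(4 - 3)/(4 - (-3)) = 24/7.
F(4) = 4, F(24/7) = -12/49. t₃ = (24/7) - (-12/49)·((24/7) - 4)/((-12/49) - 4) = 45/13.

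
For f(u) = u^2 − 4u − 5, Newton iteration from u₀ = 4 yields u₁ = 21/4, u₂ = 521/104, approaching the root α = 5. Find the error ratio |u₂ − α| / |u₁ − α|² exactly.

u₁ − α = 21/4 − 5 = 1/4, so |u₁ − α| = 1/4.
u₂ − α = 521/104 − 5 = 1/104, so |u₂ − α| = 1/104.
|u₁ − α|² = 1/16.
Ratio = (1/104) / (1/16) = 2/13.

2/13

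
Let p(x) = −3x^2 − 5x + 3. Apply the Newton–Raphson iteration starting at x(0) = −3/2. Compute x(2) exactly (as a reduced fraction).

p'(x) = −6x − 5.
p(−3/2) = 15/4, p'(−3/2) = 4, so x(1) = (−3/2) − (15/4)/4 = −39/16.
p(−39/16) = −675/256, p'(−39/16) = 77/8, so x(2) = (−39/16) − (−675/256)/(77/8) = −5331/2464.

−5331/2464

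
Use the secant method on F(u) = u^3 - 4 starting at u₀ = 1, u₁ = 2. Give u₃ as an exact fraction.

169/109

F(1) = -3, F(2) = 4. u₂ = 2 - 4·(2 - 1)/(4 - (-3)) = 10/7.
F(2) = 4, F(10/7) = -372/343. u₃ = (10/7) - (-372/343)·((10/7) - 2)/((-372/343) - 4) = 169/109.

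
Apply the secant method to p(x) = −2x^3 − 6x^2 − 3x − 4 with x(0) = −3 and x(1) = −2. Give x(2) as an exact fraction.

p(−3) = 5, p(−2) = −6. x(2) = (−2) − (−6)·((−2) − (−3))/((−6) − 5) = −28/11.

−28/11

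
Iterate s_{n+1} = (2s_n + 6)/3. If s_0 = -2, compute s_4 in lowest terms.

s_1 = (2·(-2) + 6)/3 = 2/3.
s_2 = (2·(2/3) + 6)/3 = 22/9.
s_3 = (2·(22/9) + 6)/3 = 98/27.
s_4 = (2·(98/27) + 6)/3 = 358/81.

358/81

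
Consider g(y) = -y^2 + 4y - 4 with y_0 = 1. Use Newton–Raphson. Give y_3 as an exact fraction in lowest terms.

15/8

g'(y) = -2y + 4.
g(1) = -1, g'(1) = 2, so y_1 = 1 - (-1)/2 = 3/2.
g(3/2) = -1/4, g'(3/2) = 1, so y_2 = (3/2) - (-1/4)/1 = 7/4.
g(7/4) = -1/16, g'(7/4) = 1/2, so y_3 = (7/4) - (-1/16)/(1/2) = 15/8.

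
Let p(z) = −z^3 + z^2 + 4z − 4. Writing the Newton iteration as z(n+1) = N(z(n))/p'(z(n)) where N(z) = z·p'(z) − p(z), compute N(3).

p'(z) = −3z^2 + 2z + 4.
N(z) = z·p'(z) − p(z) = z·(−3z^2 + 2z + 4) − (−z^3 + z^2 + 4z − 4) = −2z^3 + z^2 + 4.
N(3) = −41.

−41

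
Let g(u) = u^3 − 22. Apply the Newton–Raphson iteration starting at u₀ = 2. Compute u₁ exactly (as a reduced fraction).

g'(u) = 3u^2.
g(2) = −14, g'(2) = 12, so u₁ = 2 − (−14)/12 = 19/6.

19/6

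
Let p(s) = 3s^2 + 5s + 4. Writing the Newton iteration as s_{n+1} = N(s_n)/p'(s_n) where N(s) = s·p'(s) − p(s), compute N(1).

p'(s) = 6s + 5.
N(s) = s·p'(s) − p(s) = s·(6s + 5) − (3s^2 + 5s + 4) = 3s^2 − 4.
N(1) = −1.

−1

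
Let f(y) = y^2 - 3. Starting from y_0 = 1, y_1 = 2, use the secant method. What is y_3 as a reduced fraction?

f(1) = -2, f(2) = 1. y_2 = 2 - 1·(2 - 1)/(1 - (-2)) = 5/3.
f(2) = 1, f(5/3) = -2/9. y_3 = (5/3) - (-2/9)·((5/3) - 2)/((-2/9) - 1) = 19/11.

19/11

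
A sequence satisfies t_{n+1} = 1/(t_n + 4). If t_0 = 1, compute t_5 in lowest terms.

377/1597

t_1 = 1/(1 + 4) = 1/5.
t_2 = 1/(1/5 + 4) = 5/21.
t_3 = 1/(5/21 + 4) = 21/89.
t_4 = 1/(21/89 + 4) = 89/377.
t_5 = 1/(89/377 + 4) = 377/1597.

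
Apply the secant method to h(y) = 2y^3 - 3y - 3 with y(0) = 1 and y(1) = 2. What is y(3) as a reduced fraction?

369/245

h(1) = -4, h(2) = 7. y(2) = 2 - 7·(2 - 1)/(7 - (-4)) = 15/11.
h(2) = 7, h(15/11) = -2688/1331. y(3) = (15/11) - (-2688/1331)·((15/11) - 2)/((-2688/1331) - 7) = 369/245.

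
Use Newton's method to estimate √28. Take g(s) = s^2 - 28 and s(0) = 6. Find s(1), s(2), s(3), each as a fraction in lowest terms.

s(1) = 16/3, s(2) = 127/24, s(3) = 32257/6096

g'(s) = 2s.
g(6) = 8, g'(6) = 12, so s(1) = 6 - 8/12 = 16/3.
g(16/3) = 4/9, g'(16/3) = 32/3, so s(2) = (16/3) - (4/9)/(32/3) = 127/24.
g(127/24) = 1/576, g'(127/24) = 127/12, so s(3) = (127/24) - (1/576)/(127/12) = 32257/6096.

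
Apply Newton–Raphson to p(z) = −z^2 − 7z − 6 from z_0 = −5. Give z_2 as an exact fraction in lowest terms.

−307/51

p'(z) = −2z − 7.
p(−5) = 4, p'(−5) = 3, so z_1 = (−5) − 4/3 = −19/3.
p(−19/3) = −16/9, p'(−19/3) = 17/3, so z_2 = (−19/3) − (−16/9)/(17/3) = −307/51.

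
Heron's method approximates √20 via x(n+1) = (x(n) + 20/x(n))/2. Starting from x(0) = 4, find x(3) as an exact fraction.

51841/11592

x(1) = (4 + 20/4)/2 = 9/2.
x(2) = (9/2 + 20/(9/2))/2 = 161/36.
x(3) = (161/36 + 20/(161/36))/2 = 51841/11592.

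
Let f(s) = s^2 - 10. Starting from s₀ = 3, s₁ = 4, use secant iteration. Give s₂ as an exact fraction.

22/7

f(3) = -1, f(4) = 6. s₂ = 4 - 6·(4 - 3)/(6 - (-1)) = 22/7.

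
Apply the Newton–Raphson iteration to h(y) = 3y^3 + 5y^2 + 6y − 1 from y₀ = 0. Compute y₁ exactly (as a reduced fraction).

1/6

h'(y) = 9y^2 + 10y + 6.
h(0) = −1, h'(0) = 6, so y₁ = 0 − (−1)/6 = 1/6.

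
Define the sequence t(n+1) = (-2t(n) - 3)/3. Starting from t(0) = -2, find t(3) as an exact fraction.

-5/27

t(1) = (-2·(-2) - 3)/3 = 1/3.
t(2) = (-2·(1/3) - 3)/3 = -11/9.
t(3) = (-2·(-11/9) - 3)/3 = -5/27.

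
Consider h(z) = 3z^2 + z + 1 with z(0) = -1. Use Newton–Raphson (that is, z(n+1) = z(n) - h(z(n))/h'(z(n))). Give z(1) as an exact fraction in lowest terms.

h'(z) = 6z + 1.
h(-1) = 3, h'(-1) = -5, so z(1) = (-1) - 3/(-5) = -2/5.

-2/5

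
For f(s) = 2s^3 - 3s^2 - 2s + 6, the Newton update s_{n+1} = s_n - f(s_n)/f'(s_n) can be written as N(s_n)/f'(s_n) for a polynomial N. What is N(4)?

f'(s) = 6s^2 - 6s - 2.
N(s) = s·f'(s) - f(s) = s·(6s^2 - 6s - 2) - (2s^3 - 3s^2 - 2s + 6) = 4s^3 - 3s^2 - 6.
N(4) = 202.

202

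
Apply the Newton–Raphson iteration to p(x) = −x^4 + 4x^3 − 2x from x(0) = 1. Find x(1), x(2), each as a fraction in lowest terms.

p'(x) = −4x^3 + 12x^2 − 2.
p(1) = 1, p'(1) = 6, so x(1) = 1 − 1/6 = 5/6.
p(5/6) = 215/1296, p'(5/6) = 217/54, so x(2) = (5/6) − (215/1296)/(217/54) = 1375/1736.

x(1) = 5/6, x(2) = 1375/1736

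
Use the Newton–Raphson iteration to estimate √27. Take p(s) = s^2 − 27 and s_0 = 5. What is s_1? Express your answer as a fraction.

26/5

p'(s) = 2s.
p(5) = −2, p'(5) = 10, so s_1 = 5 − (−2)/10 = 26/5.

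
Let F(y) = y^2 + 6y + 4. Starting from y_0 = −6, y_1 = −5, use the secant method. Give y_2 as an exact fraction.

F(−6) = 4, F(−5) = −1. y_2 = (−5) − (−1)·((−5) − (−6))/((−1) − 4) = −26/5.

−26/5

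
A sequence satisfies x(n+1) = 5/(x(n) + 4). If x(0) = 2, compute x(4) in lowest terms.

730/729

x(1) = 5/(2 + 4) = 5/6.
x(2) = 5/(5/6 + 4) = 30/29.
x(3) = 5/(30/29 + 4) = 145/146.
x(4) = 5/(145/146 + 4) = 730/729.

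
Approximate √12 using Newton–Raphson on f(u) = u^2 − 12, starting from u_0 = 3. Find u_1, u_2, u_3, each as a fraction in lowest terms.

f'(u) = 2u.
f(3) = −3, f'(3) = 6, so u_1 = 3 − (−3)/6 = 7/2.
f(7/2) = 1/4, f'(7/2) = 7, so u_2 = (7/2) − (1/4)/7 = 97/28.
f(97/28) = 1/784, f'(97/28) = 97/14, so u_3 = (97/28) − (1/784)/(97/14) = 18817/5432.

u_1 = 7/2, u_2 = 97/28, u_3 = 18817/5432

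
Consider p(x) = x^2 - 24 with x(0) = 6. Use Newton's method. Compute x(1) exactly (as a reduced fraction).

5

p'(x) = 2x.
p(6) = 12, p'(6) = 12, so x(1) = 6 - 12/12 = 5.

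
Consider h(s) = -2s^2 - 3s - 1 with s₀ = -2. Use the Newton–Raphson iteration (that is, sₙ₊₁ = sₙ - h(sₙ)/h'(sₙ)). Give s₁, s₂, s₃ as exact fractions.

h'(s) = -4s - 3.
h(-2) = -3, h'(-2) = 5, so s₁ = (-2) - (-3)/5 = -7/5.
h(-7/5) = -18/25, h'(-7/5) = 13/5, so s₂ = (-7/5) - (-18/25)/(13/5) = -73/65.
h(-73/65) = -648/4225, h'(-73/65) = 97/65, so s₃ = (-73/65) - (-648/4225)/(97/65) = -6433/6305.

s₁ = -7/5, s₂ = -73/65, s₃ = -6433/6305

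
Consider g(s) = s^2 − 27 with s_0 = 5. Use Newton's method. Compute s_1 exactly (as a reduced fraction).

g'(s) = 2s.
g(5) = −2, g'(5) = 10, so s_1 = 5 − (−2)/10 = 26/5.

26/5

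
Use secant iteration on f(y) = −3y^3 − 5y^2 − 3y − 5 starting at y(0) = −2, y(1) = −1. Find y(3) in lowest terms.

−113/59

f(−2) = 5, f(−1) = −4. y(2) = (−1) − (−4)·((−1) − (−2))/((−4) − 5) = −13/9.
f(−1) = −4, f(−13/9) = −500/243. y(3) = (−13/9) − (−500/243)·((−13/9) − (−1))/((−500/243) − (−4)) = −113/59.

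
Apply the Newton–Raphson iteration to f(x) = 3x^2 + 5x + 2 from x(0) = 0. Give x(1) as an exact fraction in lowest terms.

-2/5

f'(x) = 6x + 5.
f(0) = 2, f'(0) = 5, so x(1) = 0 - 2/5 = -2/5.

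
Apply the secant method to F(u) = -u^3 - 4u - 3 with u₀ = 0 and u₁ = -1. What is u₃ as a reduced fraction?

F(0) = -3, F(-1) = 2. u₂ = (-1) - 2·((-1) - 0)/(2 - (-3)) = -3/5.
F(-1) = 2, F(-3/5) = -48/125. u₃ = (-3/5) - (-48/125)·((-3/5) - (-1))/((-48/125) - 2) = -99/149.

-99/149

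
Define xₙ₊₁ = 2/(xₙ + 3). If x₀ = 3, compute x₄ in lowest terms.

x₁ = 2/(3 + 3) = 1/3.
x₂ = 2/(1/3 + 3) = 3/5.
x₃ = 2/(3/5 + 3) = 5/9.
x₄ = 2/(5/9 + 3) = 9/16.

9/16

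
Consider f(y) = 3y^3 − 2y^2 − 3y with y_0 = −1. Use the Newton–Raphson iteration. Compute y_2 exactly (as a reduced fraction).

−544/745

f'(y) = 9y^2 − 4y − 3.
f(−1) = −2, f'(−1) = 10, so y_1 = (−1) − (−2)/10 = −4/5.
f(−4/5) = −52/125, f'(−4/5) = 149/25, so y_2 = (−4/5) − (−52/125)/(149/25) = −544/745.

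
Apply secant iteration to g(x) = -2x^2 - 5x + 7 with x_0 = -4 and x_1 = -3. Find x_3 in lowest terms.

g(-4) = -5, g(-3) = 4. x_2 = (-3) - 4·((-3) - (-4))/(4 - (-5)) = -31/9.
g(-3) = 4, g(-31/9) = 40/81. x_3 = (-31/9) - (40/81)·((-31/9) - (-3))/((40/81) - 4) = -249/71.

-249/71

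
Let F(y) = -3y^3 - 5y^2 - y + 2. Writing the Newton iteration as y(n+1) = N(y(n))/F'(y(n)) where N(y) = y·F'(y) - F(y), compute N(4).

-466

F'(y) = -9y^2 - 10y - 1.
N(y) = y·F'(y) - F(y) = y·(-9y^2 - 10y - 1) - (-3y^3 - 5y^2 - y + 2) = -6y^3 - 5y^2 - 2.
N(4) = -466.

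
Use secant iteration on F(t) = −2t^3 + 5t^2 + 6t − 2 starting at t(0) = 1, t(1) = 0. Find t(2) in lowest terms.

2/9

F(1) = 7, F(0) = −2. t(2) = 0 − (−2)·(0 − 1)/((−2) − 7) = 2/9.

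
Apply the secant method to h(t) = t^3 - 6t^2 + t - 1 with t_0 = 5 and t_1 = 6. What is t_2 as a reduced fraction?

h(5) = -21, h(6) = 5. t_2 = 6 - 5·(6 - 5)/(5 - (-21)) = 151/26.

151/26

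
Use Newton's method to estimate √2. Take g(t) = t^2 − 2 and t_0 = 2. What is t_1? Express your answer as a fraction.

3/2

g'(t) = 2t.
g(2) = 2, g'(2) = 4, so t_1 = 2 − 2/4 = 3/2.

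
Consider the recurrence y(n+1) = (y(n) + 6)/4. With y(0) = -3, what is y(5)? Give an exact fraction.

2043/1024

y(1) = ((-3) + 6)/4 = 3/4.
y(2) = ((3/4) + 6)/4 = 27/16.
y(3) = ((27/16) + 6)/4 = 123/64.
y(4) = ((123/64) + 6)/4 = 507/256.
y(5) = ((507/256) + 6)/4 = 2043/1024.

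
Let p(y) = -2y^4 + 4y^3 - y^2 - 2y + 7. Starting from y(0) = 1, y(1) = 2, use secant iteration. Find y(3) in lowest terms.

p(1) = 6, p(2) = -1. y(2) = 2 - (-1)·(2 - 1)/((-1) - 6) = 13/7.
p(2) = -1, p(13/7) = 4002/2401. y(3) = (13/7) - (4002/2401)·((13/7) - 2)/((4002/2401) - (-1)) = 12463/6403.

12463/6403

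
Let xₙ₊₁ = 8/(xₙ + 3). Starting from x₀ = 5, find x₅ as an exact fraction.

x₁ = 8/(5 + 3) = 1.
x₂ = 8/(1 + 3) = 2.
x₃ = 8/(2 + 3) = 8/5.
x₄ = 8/(8/5 + 3) = 40/23.
x₅ = 8/(40/23 + 3) = 184/109.

184/109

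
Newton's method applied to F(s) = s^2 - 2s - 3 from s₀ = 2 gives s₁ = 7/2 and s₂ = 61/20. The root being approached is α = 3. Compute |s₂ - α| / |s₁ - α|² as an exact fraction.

1/5

s₁ - α = 7/2 - 3 = 1/2, so |s₁ - α| = 1/2.
s₂ - α = 61/20 - 3 = 1/20, so |s₂ - α| = 1/20.
|s₁ - α|² = 1/4.
Ratio = (1/20) / (1/4) = 1/5.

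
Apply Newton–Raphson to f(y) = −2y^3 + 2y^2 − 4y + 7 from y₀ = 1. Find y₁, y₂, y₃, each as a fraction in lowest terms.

y₁ = 3/2, y₂ = 32/23, y₃ = 56379/40756

f'(y) = −6y^2 + 4y − 4.
f(1) = 3, f'(1) = −6, so y₁ = 1 − 3/(−6) = 3/2.
f(3/2) = −5/4, f'(3/2) = −23/2, so y₂ = (3/2) − (−5/4)/(−23/2) = 32/23.
f(32/23) = −975/12167, f'(32/23) = −5316/529, so y₃ = (32/23) − (−975/12167)/(−5316/529) = 56379/40756.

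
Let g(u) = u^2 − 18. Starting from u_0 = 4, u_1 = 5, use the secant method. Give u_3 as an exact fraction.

g(4) = −2, g(5) = 7. u_2 = 5 − 7·(5 − 4)/(7 − (−2)) = 38/9.
g(5) = 7, g(38/9) = −14/81. u_3 = (38/9) − (−14/81)·((38/9) − 5)/((−14/81) − 7) = 352/83.

352/83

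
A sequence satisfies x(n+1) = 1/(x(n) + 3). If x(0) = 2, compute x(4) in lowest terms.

x(1) = 1/(2 + 3) = 1/5.
x(2) = 1/(1/5 + 3) = 5/16.
x(3) = 1/(5/16 + 3) = 16/53.
x(4) = 1/(16/53 + 3) = 53/175.

53/175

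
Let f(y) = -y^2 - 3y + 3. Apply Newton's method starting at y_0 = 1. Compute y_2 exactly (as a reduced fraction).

f'(y) = -2y - 3.
f(1) = -1, f'(1) = -5, so y_1 = 1 - (-1)/(-5) = 4/5.
f(4/5) = -1/25, f'(4/5) = -23/5, so y_2 = (4/5) - (-1/25)/(-23/5) = 91/115.

91/115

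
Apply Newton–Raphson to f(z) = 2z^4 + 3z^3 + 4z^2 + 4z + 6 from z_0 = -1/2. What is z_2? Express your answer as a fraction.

-8210993/2500230

f'(z) = 8z^3 + 9z^2 + 8z + 4.
f(-1/2) = 19/4, f'(-1/2) = 5/4, so z_1 = (-1/2) - (19/4)/(5/4) = -43/10.
f(-43/10) = 634999/1250, f'(-43/10) = -250023/500, so z_2 = (-43/10) - (634999/1250)/(-250023/500) = -8210993/2500230.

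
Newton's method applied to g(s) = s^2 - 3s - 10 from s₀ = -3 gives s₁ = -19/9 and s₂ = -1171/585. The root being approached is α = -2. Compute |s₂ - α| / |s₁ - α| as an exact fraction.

s₁ - α = -19/9 - (-2) = -19/9 + 2 = -1/9, so |s₁ - α| = 1/9.
s₂ - α = -1171/585 - (-2) = -1171/585 + 2 = -1/585, so |s₂ - α| = 1/585.
Ratio = (1/585) / (1/9) = 1/65.

1/65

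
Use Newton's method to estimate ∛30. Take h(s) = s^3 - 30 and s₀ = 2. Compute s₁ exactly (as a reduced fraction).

23/6

h'(s) = 3s^2.
h(2) = -22, h'(2) = 12, so s₁ = 2 - (-22)/12 = 23/6.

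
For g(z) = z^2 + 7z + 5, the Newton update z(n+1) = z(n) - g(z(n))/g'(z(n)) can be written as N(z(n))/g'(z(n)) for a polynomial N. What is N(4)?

g'(z) = 2z + 7.
N(z) = z·g'(z) - g(z) = z·(2z + 7) - (z^2 + 7z + 5) = z^2 - 5.
N(4) = 11.

11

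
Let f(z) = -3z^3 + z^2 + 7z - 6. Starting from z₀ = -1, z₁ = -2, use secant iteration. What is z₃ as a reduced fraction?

f(-1) = -9, f(-2) = 8. z₂ = (-2) - 8·((-2) - (-1))/(8 - (-9)) = -26/17.
f(-2) = 8, f(-26/17) = -17856/4913. z₃ = (-26/17) - (-17856/4913)·((-26/17) - (-2))/((-17856/4913) - 8) = -11978/7145.

-11978/7145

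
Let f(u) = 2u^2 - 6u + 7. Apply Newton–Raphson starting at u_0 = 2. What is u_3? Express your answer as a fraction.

f'(u) = 4u - 6.
f(2) = 3, f'(2) = 2, so u_1 = 2 - 3/2 = 1/2.
f(1/2) = 9/2, f'(1/2) = -4, so u_2 = (1/2) - (9/2)/(-4) = 13/8.
f(13/8) = 81/32, f'(13/8) = 1/2, so u_3 = (13/8) - (81/32)/(1/2) = -55/16.

-55/16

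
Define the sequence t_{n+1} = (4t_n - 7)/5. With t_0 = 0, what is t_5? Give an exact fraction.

t_1 = (4·0 - 7)/5 = -7/5.
t_2 = (4·(-7/5) - 7)/5 = -63/25.
t_3 = (4·(-63/25) - 7)/5 = -427/125.
t_4 = (4·(-427/125) - 7)/5 = -2583/625.
t_5 = (4·(-2583/625) - 7)/5 = -14707/3125.

-14707/3125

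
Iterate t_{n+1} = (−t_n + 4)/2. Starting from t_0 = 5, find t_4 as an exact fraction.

t_1 = (−5 + 4)/2 = −1/2.
t_2 = (−(−1/2) + 4)/2 = 9/4.
t_3 = (−(9/4) + 4)/2 = 7/8.
t_4 = (−(7/8) + 4)/2 = 25/16.

25/16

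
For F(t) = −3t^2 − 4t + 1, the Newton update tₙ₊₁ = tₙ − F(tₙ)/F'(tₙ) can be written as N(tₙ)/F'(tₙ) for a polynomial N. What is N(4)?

−49

F'(t) = −6t − 4.
N(t) = t·F'(t) − F(t) = t·(−6t − 4) − (−3t^2 − 4t + 1) = −3t^2 − 1.
N(4) = −49.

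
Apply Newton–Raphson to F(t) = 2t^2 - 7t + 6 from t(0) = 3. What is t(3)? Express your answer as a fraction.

F'(t) = 4t - 7.
F(3) = 3, F'(3) = 5, so t(1) = 3 - 3/5 = 12/5.
F(12/5) = 18/25, F'(12/5) = 13/5, so t(2) = (12/5) - (18/25)/(13/5) = 138/65.
F(138/65) = 648/4225, F'(138/65) = 97/65, so t(3) = (138/65) - (648/4225)/(97/65) = 12738/6305.

12738/6305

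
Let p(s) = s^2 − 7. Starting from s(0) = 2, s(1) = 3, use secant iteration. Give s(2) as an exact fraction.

p(2) = −3, p(3) = 2. s(2) = 3 − 2·(3 − 2)/(2 − (−3)) = 13/5.

13/5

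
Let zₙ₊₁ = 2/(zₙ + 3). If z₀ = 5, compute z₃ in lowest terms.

z₁ = 2/(5 + 3) = 1/4.
z₂ = 2/(1/4 + 3) = 8/13.
z₃ = 2/(8/13 + 3) = 26/47.

26/47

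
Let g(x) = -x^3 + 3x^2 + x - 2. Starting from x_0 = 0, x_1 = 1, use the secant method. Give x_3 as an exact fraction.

g(0) = -2, g(1) = 1. x_2 = 1 - 1·(1 - 0)/(1 - (-2)) = 2/3.
g(1) = 1, g(2/3) = -8/27. x_3 = (2/3) - (-8/27)·((2/3) - 1)/((-8/27) - 1) = 26/35.

26/35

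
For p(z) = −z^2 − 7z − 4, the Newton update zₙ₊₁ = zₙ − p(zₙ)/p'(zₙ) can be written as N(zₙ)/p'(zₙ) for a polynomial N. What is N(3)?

p'(z) = −2z − 7.
N(z) = z·p'(z) − p(z) = z·(−2z − 7) − (−z^2 − 7z − 4) = −z^2 + 4.
N(3) = −5.

−5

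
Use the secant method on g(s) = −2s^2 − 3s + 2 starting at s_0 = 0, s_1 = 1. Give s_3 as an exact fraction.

g(0) = 2, g(1) = −3. s_2 = 1 − (−3)·(1 − 0)/((−3) − 2) = 2/5.
g(1) = −3, g(2/5) = 12/25. s_3 = (2/5) − (12/25)·((2/5) − 1)/((12/25) − (−3)) = 14/29.

14/29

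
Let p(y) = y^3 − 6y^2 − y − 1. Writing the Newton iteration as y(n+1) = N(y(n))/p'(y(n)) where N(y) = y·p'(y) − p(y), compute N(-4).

−223

p'(y) = 3y^2 − 12y − 1.
N(y) = y·p'(y) − p(y) = y·(3y^2 − 12y − 1) − (y^3 − 6y^2 − y − 1) = 2y^3 − 6y^2 + 1.
N(-4) = −223.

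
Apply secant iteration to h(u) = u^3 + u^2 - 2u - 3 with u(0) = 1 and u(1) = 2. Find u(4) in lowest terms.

h(1) = -3, h(2) = 5. u(2) = 2 - 5·(2 - 1)/(5 - (-3)) = 11/8.
h(2) = 5, h(11/8) = -645/512. u(3) = (11/8) - (-645/512)·((11/8) - 2)/((-645/512) - 5) = 962/641.
h(11/8) = -645/512, h(962/641) = -97172475/263374721. u(4) = (962/641) - (-97172475/263374721)·((962/641) - (11/8))/((-97172475/263374721) - (-645/512)) = 96402134/62079787.

96402134/62079787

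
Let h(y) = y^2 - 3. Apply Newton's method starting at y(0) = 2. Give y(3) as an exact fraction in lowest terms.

18817/10864

h'(y) = 2y.
h(2) = 1, h'(2) = 4, so y(1) = 2 - 1/4 = 7/4.
h(7/4) = 1/16, h'(7/4) = 7/2, so y(2) = (7/4) - (1/16)/(7/2) = 97/56.
h(97/56) = 1/3136, h'(97/56) = 97/28, so y(3) = (97/56) - (1/3136)/(97/28) = 18817/10864.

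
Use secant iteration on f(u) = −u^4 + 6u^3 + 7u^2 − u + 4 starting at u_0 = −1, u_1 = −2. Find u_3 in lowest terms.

f(−1) = 5, f(−2) = −30. u_2 = (−2) − (−30)·((−2) − (−1))/((−30) − 5) = −8/7.
f(−2) = −30, f(−8/7) = 8700/2401. u_3 = (−8/7) − (8700/2401)·((−8/7) − (−2))/((8700/2401) − (−30)) = −1108/897.

−1108/897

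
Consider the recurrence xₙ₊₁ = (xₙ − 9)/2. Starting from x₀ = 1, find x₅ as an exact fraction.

−139/16

x₁ = (1 − 9)/2 = −4.
x₂ = ((−4) − 9)/2 = −13/2.
x₃ = ((−13/2) − 9)/2 = −31/4.
x₄ = ((−31/4) − 9)/2 = −67/8.
x₅ = ((−67/8) − 9)/2 = −139/16.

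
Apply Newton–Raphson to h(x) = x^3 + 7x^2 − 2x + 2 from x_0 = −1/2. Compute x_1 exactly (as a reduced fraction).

h'(x) = 3x^2 + 14x − 2.
h(−1/2) = 37/8, h'(−1/2) = −33/4, so x_1 = (−1/2) − (37/8)/(−33/4) = 2/33.

2/33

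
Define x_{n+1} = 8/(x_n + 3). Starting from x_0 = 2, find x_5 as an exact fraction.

x_1 = 8/(2 + 3) = 8/5.
x_2 = 8/(8/5 + 3) = 40/23.
x_3 = 8/(40/23 + 3) = 184/109.
x_4 = 8/(184/109 + 3) = 872/511.
x_5 = 8/(872/511 + 3) = 4088/2405.

4088/2405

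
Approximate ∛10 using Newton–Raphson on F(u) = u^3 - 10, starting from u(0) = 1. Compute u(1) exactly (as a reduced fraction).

4

F'(u) = 3u^2.
F(1) = -9, F'(1) = 3, so u(1) = 1 - (-9)/3 = 4.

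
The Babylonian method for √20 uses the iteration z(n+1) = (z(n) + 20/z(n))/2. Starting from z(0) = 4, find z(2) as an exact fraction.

z(1) = (4 + 20/4)/2 = 9/2.
z(2) = (9/2 + 20/(9/2))/2 = 161/36.

161/36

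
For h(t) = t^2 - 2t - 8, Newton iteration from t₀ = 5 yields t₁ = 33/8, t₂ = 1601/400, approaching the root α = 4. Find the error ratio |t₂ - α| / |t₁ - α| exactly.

1/50

t₁ - α = 33/8 - 4 = 1/8, so |t₁ - α| = 1/8.
t₂ - α = 1601/400 - 4 = 1/400, so |t₂ - α| = 1/400.
Ratio = (1/400) / (1/8) = 1/50.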